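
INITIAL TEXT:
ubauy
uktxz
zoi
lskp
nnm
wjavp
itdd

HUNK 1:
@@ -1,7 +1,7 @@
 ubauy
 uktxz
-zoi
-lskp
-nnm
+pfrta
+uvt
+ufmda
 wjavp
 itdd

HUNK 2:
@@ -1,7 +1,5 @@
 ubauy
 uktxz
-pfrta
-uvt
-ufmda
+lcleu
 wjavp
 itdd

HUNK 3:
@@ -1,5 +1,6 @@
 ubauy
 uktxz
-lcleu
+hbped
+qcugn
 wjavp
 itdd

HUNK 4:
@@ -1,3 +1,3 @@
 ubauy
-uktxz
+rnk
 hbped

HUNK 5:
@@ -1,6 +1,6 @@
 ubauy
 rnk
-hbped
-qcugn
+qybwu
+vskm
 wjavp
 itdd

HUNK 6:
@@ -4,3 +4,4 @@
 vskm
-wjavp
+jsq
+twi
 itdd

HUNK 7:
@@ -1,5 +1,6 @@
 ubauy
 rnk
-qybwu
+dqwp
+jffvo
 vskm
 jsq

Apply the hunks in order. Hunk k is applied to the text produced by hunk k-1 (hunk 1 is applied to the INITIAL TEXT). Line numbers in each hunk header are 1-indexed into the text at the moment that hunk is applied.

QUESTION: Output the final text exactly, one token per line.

Answer: ubauy
rnk
dqwp
jffvo
vskm
jsq
twi
itdd

Derivation:
Hunk 1: at line 1 remove [zoi,lskp,nnm] add [pfrta,uvt,ufmda] -> 7 lines: ubauy uktxz pfrta uvt ufmda wjavp itdd
Hunk 2: at line 1 remove [pfrta,uvt,ufmda] add [lcleu] -> 5 lines: ubauy uktxz lcleu wjavp itdd
Hunk 3: at line 1 remove [lcleu] add [hbped,qcugn] -> 6 lines: ubauy uktxz hbped qcugn wjavp itdd
Hunk 4: at line 1 remove [uktxz] add [rnk] -> 6 lines: ubauy rnk hbped qcugn wjavp itdd
Hunk 5: at line 1 remove [hbped,qcugn] add [qybwu,vskm] -> 6 lines: ubauy rnk qybwu vskm wjavp itdd
Hunk 6: at line 4 remove [wjavp] add [jsq,twi] -> 7 lines: ubauy rnk qybwu vskm jsq twi itdd
Hunk 7: at line 1 remove [qybwu] add [dqwp,jffvo] -> 8 lines: ubauy rnk dqwp jffvo vskm jsq twi itdd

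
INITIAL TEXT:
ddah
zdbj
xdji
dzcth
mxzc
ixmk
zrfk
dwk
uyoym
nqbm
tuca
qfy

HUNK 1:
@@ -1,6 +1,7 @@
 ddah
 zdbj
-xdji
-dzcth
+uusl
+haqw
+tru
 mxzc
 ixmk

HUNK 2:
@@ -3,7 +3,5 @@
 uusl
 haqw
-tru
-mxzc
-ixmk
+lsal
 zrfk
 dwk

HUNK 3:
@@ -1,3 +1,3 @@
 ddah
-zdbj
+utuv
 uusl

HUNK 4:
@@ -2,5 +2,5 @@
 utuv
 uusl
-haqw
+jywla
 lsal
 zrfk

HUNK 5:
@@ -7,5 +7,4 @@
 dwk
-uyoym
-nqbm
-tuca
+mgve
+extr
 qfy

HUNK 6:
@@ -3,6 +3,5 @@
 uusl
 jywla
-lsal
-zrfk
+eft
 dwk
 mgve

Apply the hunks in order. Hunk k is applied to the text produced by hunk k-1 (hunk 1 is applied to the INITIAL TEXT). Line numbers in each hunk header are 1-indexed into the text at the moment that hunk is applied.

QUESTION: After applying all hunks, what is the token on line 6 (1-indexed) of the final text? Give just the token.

Answer: dwk

Derivation:
Hunk 1: at line 1 remove [xdji,dzcth] add [uusl,haqw,tru] -> 13 lines: ddah zdbj uusl haqw tru mxzc ixmk zrfk dwk uyoym nqbm tuca qfy
Hunk 2: at line 3 remove [tru,mxzc,ixmk] add [lsal] -> 11 lines: ddah zdbj uusl haqw lsal zrfk dwk uyoym nqbm tuca qfy
Hunk 3: at line 1 remove [zdbj] add [utuv] -> 11 lines: ddah utuv uusl haqw lsal zrfk dwk uyoym nqbm tuca qfy
Hunk 4: at line 2 remove [haqw] add [jywla] -> 11 lines: ddah utuv uusl jywla lsal zrfk dwk uyoym nqbm tuca qfy
Hunk 5: at line 7 remove [uyoym,nqbm,tuca] add [mgve,extr] -> 10 lines: ddah utuv uusl jywla lsal zrfk dwk mgve extr qfy
Hunk 6: at line 3 remove [lsal,zrfk] add [eft] -> 9 lines: ddah utuv uusl jywla eft dwk mgve extr qfy
Final line 6: dwk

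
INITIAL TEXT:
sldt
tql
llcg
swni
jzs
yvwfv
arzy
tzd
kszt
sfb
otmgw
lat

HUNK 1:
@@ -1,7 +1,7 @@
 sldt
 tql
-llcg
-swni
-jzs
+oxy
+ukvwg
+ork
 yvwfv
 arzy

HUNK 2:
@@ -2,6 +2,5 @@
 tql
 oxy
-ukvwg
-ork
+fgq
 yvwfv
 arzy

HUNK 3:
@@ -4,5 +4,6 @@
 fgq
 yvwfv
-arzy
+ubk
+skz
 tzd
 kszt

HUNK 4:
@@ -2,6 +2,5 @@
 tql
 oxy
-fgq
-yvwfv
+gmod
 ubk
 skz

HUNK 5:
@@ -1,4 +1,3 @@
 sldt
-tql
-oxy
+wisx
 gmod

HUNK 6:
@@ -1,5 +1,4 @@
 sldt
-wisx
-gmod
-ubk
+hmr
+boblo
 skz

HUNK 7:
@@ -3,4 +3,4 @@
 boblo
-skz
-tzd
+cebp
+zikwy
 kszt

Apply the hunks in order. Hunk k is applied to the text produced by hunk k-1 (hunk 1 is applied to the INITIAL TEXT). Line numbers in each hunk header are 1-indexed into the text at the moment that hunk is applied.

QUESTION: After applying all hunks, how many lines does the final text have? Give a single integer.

Hunk 1: at line 1 remove [llcg,swni,jzs] add [oxy,ukvwg,ork] -> 12 lines: sldt tql oxy ukvwg ork yvwfv arzy tzd kszt sfb otmgw lat
Hunk 2: at line 2 remove [ukvwg,ork] add [fgq] -> 11 lines: sldt tql oxy fgq yvwfv arzy tzd kszt sfb otmgw lat
Hunk 3: at line 4 remove [arzy] add [ubk,skz] -> 12 lines: sldt tql oxy fgq yvwfv ubk skz tzd kszt sfb otmgw lat
Hunk 4: at line 2 remove [fgq,yvwfv] add [gmod] -> 11 lines: sldt tql oxy gmod ubk skz tzd kszt sfb otmgw lat
Hunk 5: at line 1 remove [tql,oxy] add [wisx] -> 10 lines: sldt wisx gmod ubk skz tzd kszt sfb otmgw lat
Hunk 6: at line 1 remove [wisx,gmod,ubk] add [hmr,boblo] -> 9 lines: sldt hmr boblo skz tzd kszt sfb otmgw lat
Hunk 7: at line 3 remove [skz,tzd] add [cebp,zikwy] -> 9 lines: sldt hmr boblo cebp zikwy kszt sfb otmgw lat
Final line count: 9

Answer: 9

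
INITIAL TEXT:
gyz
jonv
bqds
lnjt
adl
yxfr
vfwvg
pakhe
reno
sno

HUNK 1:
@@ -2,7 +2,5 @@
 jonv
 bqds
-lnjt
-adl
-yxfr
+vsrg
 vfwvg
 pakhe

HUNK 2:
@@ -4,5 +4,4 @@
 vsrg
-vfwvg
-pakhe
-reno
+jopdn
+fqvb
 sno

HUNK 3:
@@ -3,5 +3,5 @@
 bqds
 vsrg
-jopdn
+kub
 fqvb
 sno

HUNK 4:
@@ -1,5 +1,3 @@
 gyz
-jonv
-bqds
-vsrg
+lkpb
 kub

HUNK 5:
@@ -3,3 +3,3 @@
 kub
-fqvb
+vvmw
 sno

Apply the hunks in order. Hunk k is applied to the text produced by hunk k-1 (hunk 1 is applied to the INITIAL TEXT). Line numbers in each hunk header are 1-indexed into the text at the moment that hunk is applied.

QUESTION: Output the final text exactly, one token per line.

Answer: gyz
lkpb
kub
vvmw
sno

Derivation:
Hunk 1: at line 2 remove [lnjt,adl,yxfr] add [vsrg] -> 8 lines: gyz jonv bqds vsrg vfwvg pakhe reno sno
Hunk 2: at line 4 remove [vfwvg,pakhe,reno] add [jopdn,fqvb] -> 7 lines: gyz jonv bqds vsrg jopdn fqvb sno
Hunk 3: at line 3 remove [jopdn] add [kub] -> 7 lines: gyz jonv bqds vsrg kub fqvb sno
Hunk 4: at line 1 remove [jonv,bqds,vsrg] add [lkpb] -> 5 lines: gyz lkpb kub fqvb sno
Hunk 5: at line 3 remove [fqvb] add [vvmw] -> 5 lines: gyz lkpb kub vvmw sno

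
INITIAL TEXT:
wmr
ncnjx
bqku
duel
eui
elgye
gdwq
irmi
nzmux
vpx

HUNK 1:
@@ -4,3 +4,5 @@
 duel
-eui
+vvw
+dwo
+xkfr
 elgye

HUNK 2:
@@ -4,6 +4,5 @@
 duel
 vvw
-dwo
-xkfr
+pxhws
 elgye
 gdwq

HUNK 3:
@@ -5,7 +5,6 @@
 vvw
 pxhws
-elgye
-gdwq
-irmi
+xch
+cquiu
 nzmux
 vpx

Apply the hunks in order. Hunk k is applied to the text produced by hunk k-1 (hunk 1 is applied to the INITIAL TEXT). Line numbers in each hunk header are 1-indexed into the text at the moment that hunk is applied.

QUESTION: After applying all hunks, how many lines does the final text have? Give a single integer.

Hunk 1: at line 4 remove [eui] add [vvw,dwo,xkfr] -> 12 lines: wmr ncnjx bqku duel vvw dwo xkfr elgye gdwq irmi nzmux vpx
Hunk 2: at line 4 remove [dwo,xkfr] add [pxhws] -> 11 lines: wmr ncnjx bqku duel vvw pxhws elgye gdwq irmi nzmux vpx
Hunk 3: at line 5 remove [elgye,gdwq,irmi] add [xch,cquiu] -> 10 lines: wmr ncnjx bqku duel vvw pxhws xch cquiu nzmux vpx
Final line count: 10

Answer: 10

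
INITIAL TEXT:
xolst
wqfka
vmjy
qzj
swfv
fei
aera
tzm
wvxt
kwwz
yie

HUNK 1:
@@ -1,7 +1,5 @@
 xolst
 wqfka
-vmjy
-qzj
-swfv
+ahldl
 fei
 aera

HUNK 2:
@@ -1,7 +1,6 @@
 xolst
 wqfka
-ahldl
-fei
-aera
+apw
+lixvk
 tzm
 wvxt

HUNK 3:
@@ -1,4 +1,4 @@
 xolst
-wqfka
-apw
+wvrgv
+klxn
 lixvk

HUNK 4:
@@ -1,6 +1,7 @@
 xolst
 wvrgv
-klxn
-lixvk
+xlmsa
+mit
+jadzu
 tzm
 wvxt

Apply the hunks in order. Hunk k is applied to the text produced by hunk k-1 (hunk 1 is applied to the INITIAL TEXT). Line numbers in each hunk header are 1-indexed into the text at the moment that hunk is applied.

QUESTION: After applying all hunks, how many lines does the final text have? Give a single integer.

Answer: 9

Derivation:
Hunk 1: at line 1 remove [vmjy,qzj,swfv] add [ahldl] -> 9 lines: xolst wqfka ahldl fei aera tzm wvxt kwwz yie
Hunk 2: at line 1 remove [ahldl,fei,aera] add [apw,lixvk] -> 8 lines: xolst wqfka apw lixvk tzm wvxt kwwz yie
Hunk 3: at line 1 remove [wqfka,apw] add [wvrgv,klxn] -> 8 lines: xolst wvrgv klxn lixvk tzm wvxt kwwz yie
Hunk 4: at line 1 remove [klxn,lixvk] add [xlmsa,mit,jadzu] -> 9 lines: xolst wvrgv xlmsa mit jadzu tzm wvxt kwwz yie
Final line count: 9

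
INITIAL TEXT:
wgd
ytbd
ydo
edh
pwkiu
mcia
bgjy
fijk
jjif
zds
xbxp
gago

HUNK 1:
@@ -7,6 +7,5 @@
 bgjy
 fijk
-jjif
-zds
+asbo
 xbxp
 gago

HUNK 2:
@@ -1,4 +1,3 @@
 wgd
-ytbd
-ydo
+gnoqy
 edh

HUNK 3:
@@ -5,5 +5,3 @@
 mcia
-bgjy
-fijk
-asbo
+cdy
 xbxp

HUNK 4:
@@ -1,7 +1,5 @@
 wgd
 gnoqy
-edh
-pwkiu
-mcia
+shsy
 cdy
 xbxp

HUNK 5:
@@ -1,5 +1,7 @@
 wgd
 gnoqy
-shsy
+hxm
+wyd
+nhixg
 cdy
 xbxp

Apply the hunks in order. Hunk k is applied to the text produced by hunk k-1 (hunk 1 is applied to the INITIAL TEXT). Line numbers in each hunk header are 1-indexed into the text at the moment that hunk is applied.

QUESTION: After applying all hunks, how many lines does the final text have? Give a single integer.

Answer: 8

Derivation:
Hunk 1: at line 7 remove [jjif,zds] add [asbo] -> 11 lines: wgd ytbd ydo edh pwkiu mcia bgjy fijk asbo xbxp gago
Hunk 2: at line 1 remove [ytbd,ydo] add [gnoqy] -> 10 lines: wgd gnoqy edh pwkiu mcia bgjy fijk asbo xbxp gago
Hunk 3: at line 5 remove [bgjy,fijk,asbo] add [cdy] -> 8 lines: wgd gnoqy edh pwkiu mcia cdy xbxp gago
Hunk 4: at line 1 remove [edh,pwkiu,mcia] add [shsy] -> 6 lines: wgd gnoqy shsy cdy xbxp gago
Hunk 5: at line 1 remove [shsy] add [hxm,wyd,nhixg] -> 8 lines: wgd gnoqy hxm wyd nhixg cdy xbxp gago
Final line count: 8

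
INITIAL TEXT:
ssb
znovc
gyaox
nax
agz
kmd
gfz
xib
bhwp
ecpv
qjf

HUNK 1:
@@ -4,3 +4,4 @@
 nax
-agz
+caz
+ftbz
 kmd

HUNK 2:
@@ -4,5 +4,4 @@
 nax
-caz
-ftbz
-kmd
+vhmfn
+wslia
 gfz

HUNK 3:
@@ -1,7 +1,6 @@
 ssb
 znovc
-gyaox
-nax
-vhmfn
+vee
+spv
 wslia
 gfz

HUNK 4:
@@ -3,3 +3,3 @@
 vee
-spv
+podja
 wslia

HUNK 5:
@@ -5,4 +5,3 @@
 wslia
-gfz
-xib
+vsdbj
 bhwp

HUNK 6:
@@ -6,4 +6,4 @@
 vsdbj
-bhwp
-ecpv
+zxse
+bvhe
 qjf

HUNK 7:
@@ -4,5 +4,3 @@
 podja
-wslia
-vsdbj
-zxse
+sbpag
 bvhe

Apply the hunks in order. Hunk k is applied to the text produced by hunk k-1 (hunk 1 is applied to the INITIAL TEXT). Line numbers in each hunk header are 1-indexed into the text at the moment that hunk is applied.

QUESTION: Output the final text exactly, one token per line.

Answer: ssb
znovc
vee
podja
sbpag
bvhe
qjf

Derivation:
Hunk 1: at line 4 remove [agz] add [caz,ftbz] -> 12 lines: ssb znovc gyaox nax caz ftbz kmd gfz xib bhwp ecpv qjf
Hunk 2: at line 4 remove [caz,ftbz,kmd] add [vhmfn,wslia] -> 11 lines: ssb znovc gyaox nax vhmfn wslia gfz xib bhwp ecpv qjf
Hunk 3: at line 1 remove [gyaox,nax,vhmfn] add [vee,spv] -> 10 lines: ssb znovc vee spv wslia gfz xib bhwp ecpv qjf
Hunk 4: at line 3 remove [spv] add [podja] -> 10 lines: ssb znovc vee podja wslia gfz xib bhwp ecpv qjf
Hunk 5: at line 5 remove [gfz,xib] add [vsdbj] -> 9 lines: ssb znovc vee podja wslia vsdbj bhwp ecpv qjf
Hunk 6: at line 6 remove [bhwp,ecpv] add [zxse,bvhe] -> 9 lines: ssb znovc vee podja wslia vsdbj zxse bvhe qjf
Hunk 7: at line 4 remove [wslia,vsdbj,zxse] add [sbpag] -> 7 lines: ssb znovc vee podja sbpag bvhe qjf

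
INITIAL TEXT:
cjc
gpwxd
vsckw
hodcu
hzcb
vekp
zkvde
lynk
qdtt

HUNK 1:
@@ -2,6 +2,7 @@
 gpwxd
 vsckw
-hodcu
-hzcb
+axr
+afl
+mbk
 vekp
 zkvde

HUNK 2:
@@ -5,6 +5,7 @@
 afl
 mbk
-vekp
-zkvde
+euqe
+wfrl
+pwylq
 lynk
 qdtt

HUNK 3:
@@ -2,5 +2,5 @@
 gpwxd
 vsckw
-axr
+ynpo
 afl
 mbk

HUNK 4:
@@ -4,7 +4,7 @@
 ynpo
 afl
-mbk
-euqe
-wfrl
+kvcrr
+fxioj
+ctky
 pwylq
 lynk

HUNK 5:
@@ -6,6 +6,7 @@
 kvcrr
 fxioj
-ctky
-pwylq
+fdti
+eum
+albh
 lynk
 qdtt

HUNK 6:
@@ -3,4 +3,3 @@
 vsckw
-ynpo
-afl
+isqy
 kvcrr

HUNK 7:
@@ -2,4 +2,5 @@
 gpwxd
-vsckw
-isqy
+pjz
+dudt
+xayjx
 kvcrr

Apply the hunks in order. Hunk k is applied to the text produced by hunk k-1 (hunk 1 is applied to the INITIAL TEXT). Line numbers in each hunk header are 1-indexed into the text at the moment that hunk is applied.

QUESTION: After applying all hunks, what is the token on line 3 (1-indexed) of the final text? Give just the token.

Answer: pjz

Derivation:
Hunk 1: at line 2 remove [hodcu,hzcb] add [axr,afl,mbk] -> 10 lines: cjc gpwxd vsckw axr afl mbk vekp zkvde lynk qdtt
Hunk 2: at line 5 remove [vekp,zkvde] add [euqe,wfrl,pwylq] -> 11 lines: cjc gpwxd vsckw axr afl mbk euqe wfrl pwylq lynk qdtt
Hunk 3: at line 2 remove [axr] add [ynpo] -> 11 lines: cjc gpwxd vsckw ynpo afl mbk euqe wfrl pwylq lynk qdtt
Hunk 4: at line 4 remove [mbk,euqe,wfrl] add [kvcrr,fxioj,ctky] -> 11 lines: cjc gpwxd vsckw ynpo afl kvcrr fxioj ctky pwylq lynk qdtt
Hunk 5: at line 6 remove [ctky,pwylq] add [fdti,eum,albh] -> 12 lines: cjc gpwxd vsckw ynpo afl kvcrr fxioj fdti eum albh lynk qdtt
Hunk 6: at line 3 remove [ynpo,afl] add [isqy] -> 11 lines: cjc gpwxd vsckw isqy kvcrr fxioj fdti eum albh lynk qdtt
Hunk 7: at line 2 remove [vsckw,isqy] add [pjz,dudt,xayjx] -> 12 lines: cjc gpwxd pjz dudt xayjx kvcrr fxioj fdti eum albh lynk qdtt
Final line 3: pjz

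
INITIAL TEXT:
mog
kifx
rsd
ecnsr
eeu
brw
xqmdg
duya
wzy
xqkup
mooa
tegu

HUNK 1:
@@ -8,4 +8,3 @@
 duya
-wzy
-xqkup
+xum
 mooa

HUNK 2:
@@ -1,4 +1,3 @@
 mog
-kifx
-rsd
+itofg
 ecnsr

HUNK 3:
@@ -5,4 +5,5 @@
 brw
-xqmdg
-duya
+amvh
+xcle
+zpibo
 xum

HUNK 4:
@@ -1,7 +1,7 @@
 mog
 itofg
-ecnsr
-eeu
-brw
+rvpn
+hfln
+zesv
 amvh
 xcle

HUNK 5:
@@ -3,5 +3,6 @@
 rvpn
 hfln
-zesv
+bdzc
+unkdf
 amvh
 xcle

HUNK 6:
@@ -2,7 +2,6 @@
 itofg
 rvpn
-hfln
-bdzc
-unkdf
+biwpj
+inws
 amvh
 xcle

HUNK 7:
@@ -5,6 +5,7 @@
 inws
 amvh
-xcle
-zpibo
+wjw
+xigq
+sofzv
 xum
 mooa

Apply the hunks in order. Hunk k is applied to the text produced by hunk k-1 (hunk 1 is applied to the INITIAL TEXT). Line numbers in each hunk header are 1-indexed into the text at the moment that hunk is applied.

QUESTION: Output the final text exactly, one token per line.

Hunk 1: at line 8 remove [wzy,xqkup] add [xum] -> 11 lines: mog kifx rsd ecnsr eeu brw xqmdg duya xum mooa tegu
Hunk 2: at line 1 remove [kifx,rsd] add [itofg] -> 10 lines: mog itofg ecnsr eeu brw xqmdg duya xum mooa tegu
Hunk 3: at line 5 remove [xqmdg,duya] add [amvh,xcle,zpibo] -> 11 lines: mog itofg ecnsr eeu brw amvh xcle zpibo xum mooa tegu
Hunk 4: at line 1 remove [ecnsr,eeu,brw] add [rvpn,hfln,zesv] -> 11 lines: mog itofg rvpn hfln zesv amvh xcle zpibo xum mooa tegu
Hunk 5: at line 3 remove [zesv] add [bdzc,unkdf] -> 12 lines: mog itofg rvpn hfln bdzc unkdf amvh xcle zpibo xum mooa tegu
Hunk 6: at line 2 remove [hfln,bdzc,unkdf] add [biwpj,inws] -> 11 lines: mog itofg rvpn biwpj inws amvh xcle zpibo xum mooa tegu
Hunk 7: at line 5 remove [xcle,zpibo] add [wjw,xigq,sofzv] -> 12 lines: mog itofg rvpn biwpj inws amvh wjw xigq sofzv xum mooa tegu

Answer: mog
itofg
rvpn
biwpj
inws
amvh
wjw
xigq
sofzv
xum
mooa
tegu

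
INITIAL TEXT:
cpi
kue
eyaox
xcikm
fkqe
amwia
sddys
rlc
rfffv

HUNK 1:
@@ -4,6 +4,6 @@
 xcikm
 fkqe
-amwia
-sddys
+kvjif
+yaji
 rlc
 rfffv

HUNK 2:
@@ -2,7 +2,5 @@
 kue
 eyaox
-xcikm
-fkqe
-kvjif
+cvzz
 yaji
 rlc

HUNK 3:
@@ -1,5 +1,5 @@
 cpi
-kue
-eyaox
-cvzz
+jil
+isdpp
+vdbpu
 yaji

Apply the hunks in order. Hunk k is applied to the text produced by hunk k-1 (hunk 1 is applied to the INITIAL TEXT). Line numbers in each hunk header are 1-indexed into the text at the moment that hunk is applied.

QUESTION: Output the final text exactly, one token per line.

Answer: cpi
jil
isdpp
vdbpu
yaji
rlc
rfffv

Derivation:
Hunk 1: at line 4 remove [amwia,sddys] add [kvjif,yaji] -> 9 lines: cpi kue eyaox xcikm fkqe kvjif yaji rlc rfffv
Hunk 2: at line 2 remove [xcikm,fkqe,kvjif] add [cvzz] -> 7 lines: cpi kue eyaox cvzz yaji rlc rfffv
Hunk 3: at line 1 remove [kue,eyaox,cvzz] add [jil,isdpp,vdbpu] -> 7 lines: cpi jil isdpp vdbpu yaji rlc rfffv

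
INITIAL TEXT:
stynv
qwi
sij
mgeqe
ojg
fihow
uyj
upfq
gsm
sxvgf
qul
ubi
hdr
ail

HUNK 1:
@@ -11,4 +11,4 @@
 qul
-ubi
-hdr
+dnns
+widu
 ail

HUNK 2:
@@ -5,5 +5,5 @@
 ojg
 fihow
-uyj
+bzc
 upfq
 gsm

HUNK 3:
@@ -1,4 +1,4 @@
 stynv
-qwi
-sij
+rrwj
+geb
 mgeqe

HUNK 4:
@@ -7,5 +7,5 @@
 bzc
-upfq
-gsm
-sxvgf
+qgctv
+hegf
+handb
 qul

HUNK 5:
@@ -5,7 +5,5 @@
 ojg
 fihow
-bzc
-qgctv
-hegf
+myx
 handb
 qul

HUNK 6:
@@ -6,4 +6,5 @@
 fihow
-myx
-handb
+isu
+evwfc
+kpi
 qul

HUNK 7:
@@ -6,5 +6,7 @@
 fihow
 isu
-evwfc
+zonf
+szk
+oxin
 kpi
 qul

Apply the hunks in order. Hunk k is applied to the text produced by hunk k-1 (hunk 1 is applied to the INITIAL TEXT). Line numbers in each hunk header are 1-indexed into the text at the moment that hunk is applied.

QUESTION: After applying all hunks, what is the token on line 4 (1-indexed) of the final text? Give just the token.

Answer: mgeqe

Derivation:
Hunk 1: at line 11 remove [ubi,hdr] add [dnns,widu] -> 14 lines: stynv qwi sij mgeqe ojg fihow uyj upfq gsm sxvgf qul dnns widu ail
Hunk 2: at line 5 remove [uyj] add [bzc] -> 14 lines: stynv qwi sij mgeqe ojg fihow bzc upfq gsm sxvgf qul dnns widu ail
Hunk 3: at line 1 remove [qwi,sij] add [rrwj,geb] -> 14 lines: stynv rrwj geb mgeqe ojg fihow bzc upfq gsm sxvgf qul dnns widu ail
Hunk 4: at line 7 remove [upfq,gsm,sxvgf] add [qgctv,hegf,handb] -> 14 lines: stynv rrwj geb mgeqe ojg fihow bzc qgctv hegf handb qul dnns widu ail
Hunk 5: at line 5 remove [bzc,qgctv,hegf] add [myx] -> 12 lines: stynv rrwj geb mgeqe ojg fihow myx handb qul dnns widu ail
Hunk 6: at line 6 remove [myx,handb] add [isu,evwfc,kpi] -> 13 lines: stynv rrwj geb mgeqe ojg fihow isu evwfc kpi qul dnns widu ail
Hunk 7: at line 6 remove [evwfc] add [zonf,szk,oxin] -> 15 lines: stynv rrwj geb mgeqe ojg fihow isu zonf szk oxin kpi qul dnns widu ail
Final line 4: mgeqe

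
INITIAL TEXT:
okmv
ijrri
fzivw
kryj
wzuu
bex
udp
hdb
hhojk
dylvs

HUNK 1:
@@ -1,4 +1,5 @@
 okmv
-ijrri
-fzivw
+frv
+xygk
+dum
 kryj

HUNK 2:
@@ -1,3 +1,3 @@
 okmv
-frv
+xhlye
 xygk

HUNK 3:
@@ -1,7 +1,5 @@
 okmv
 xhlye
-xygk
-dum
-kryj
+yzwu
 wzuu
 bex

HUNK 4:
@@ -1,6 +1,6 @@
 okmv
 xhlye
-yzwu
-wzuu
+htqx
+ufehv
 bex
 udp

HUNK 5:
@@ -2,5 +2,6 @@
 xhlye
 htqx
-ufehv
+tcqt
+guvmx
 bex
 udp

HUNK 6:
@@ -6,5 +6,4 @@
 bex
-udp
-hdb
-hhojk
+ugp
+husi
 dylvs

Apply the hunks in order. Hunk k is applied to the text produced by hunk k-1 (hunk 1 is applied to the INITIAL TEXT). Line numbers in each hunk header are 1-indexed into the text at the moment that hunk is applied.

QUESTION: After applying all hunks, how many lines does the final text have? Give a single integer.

Answer: 9

Derivation:
Hunk 1: at line 1 remove [ijrri,fzivw] add [frv,xygk,dum] -> 11 lines: okmv frv xygk dum kryj wzuu bex udp hdb hhojk dylvs
Hunk 2: at line 1 remove [frv] add [xhlye] -> 11 lines: okmv xhlye xygk dum kryj wzuu bex udp hdb hhojk dylvs
Hunk 3: at line 1 remove [xygk,dum,kryj] add [yzwu] -> 9 lines: okmv xhlye yzwu wzuu bex udp hdb hhojk dylvs
Hunk 4: at line 1 remove [yzwu,wzuu] add [htqx,ufehv] -> 9 lines: okmv xhlye htqx ufehv bex udp hdb hhojk dylvs
Hunk 5: at line 2 remove [ufehv] add [tcqt,guvmx] -> 10 lines: okmv xhlye htqx tcqt guvmx bex udp hdb hhojk dylvs
Hunk 6: at line 6 remove [udp,hdb,hhojk] add [ugp,husi] -> 9 lines: okmv xhlye htqx tcqt guvmx bex ugp husi dylvs
Final line count: 9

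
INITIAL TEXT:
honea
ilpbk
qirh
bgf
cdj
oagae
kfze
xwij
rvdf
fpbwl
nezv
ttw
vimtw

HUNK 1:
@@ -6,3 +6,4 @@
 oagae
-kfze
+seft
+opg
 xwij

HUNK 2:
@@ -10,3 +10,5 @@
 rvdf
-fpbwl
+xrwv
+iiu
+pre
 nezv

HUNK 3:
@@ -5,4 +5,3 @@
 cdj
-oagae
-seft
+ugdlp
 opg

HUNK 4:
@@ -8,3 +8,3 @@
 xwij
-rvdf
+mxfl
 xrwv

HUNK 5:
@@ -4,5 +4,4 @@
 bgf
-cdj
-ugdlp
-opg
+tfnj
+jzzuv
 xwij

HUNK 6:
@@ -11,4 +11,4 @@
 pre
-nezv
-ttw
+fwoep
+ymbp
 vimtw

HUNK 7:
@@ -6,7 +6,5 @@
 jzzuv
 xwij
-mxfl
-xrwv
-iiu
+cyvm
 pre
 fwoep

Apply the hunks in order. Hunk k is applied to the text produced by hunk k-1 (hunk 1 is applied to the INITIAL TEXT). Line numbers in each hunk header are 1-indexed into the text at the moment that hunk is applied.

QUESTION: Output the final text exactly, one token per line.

Hunk 1: at line 6 remove [kfze] add [seft,opg] -> 14 lines: honea ilpbk qirh bgf cdj oagae seft opg xwij rvdf fpbwl nezv ttw vimtw
Hunk 2: at line 10 remove [fpbwl] add [xrwv,iiu,pre] -> 16 lines: honea ilpbk qirh bgf cdj oagae seft opg xwij rvdf xrwv iiu pre nezv ttw vimtw
Hunk 3: at line 5 remove [oagae,seft] add [ugdlp] -> 15 lines: honea ilpbk qirh bgf cdj ugdlp opg xwij rvdf xrwv iiu pre nezv ttw vimtw
Hunk 4: at line 8 remove [rvdf] add [mxfl] -> 15 lines: honea ilpbk qirh bgf cdj ugdlp opg xwij mxfl xrwv iiu pre nezv ttw vimtw
Hunk 5: at line 4 remove [cdj,ugdlp,opg] add [tfnj,jzzuv] -> 14 lines: honea ilpbk qirh bgf tfnj jzzuv xwij mxfl xrwv iiu pre nezv ttw vimtw
Hunk 6: at line 11 remove [nezv,ttw] add [fwoep,ymbp] -> 14 lines: honea ilpbk qirh bgf tfnj jzzuv xwij mxfl xrwv iiu pre fwoep ymbp vimtw
Hunk 7: at line 6 remove [mxfl,xrwv,iiu] add [cyvm] -> 12 lines: honea ilpbk qirh bgf tfnj jzzuv xwij cyvm pre fwoep ymbp vimtw

Answer: honea
ilpbk
qirh
bgf
tfnj
jzzuv
xwij
cyvm
pre
fwoep
ymbp
vimtw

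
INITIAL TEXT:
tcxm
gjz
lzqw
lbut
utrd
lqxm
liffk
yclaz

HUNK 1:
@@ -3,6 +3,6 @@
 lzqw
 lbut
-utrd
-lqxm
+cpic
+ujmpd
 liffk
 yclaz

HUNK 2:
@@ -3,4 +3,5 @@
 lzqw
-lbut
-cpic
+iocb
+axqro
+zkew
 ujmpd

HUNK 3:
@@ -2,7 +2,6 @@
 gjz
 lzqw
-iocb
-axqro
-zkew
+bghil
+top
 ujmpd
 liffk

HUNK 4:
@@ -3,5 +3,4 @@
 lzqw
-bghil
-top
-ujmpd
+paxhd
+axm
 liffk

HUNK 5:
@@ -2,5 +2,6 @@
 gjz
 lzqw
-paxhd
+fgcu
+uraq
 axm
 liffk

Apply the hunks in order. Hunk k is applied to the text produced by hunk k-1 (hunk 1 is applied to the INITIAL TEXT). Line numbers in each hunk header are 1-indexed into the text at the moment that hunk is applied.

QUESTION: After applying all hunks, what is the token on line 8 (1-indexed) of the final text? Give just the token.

Answer: yclaz

Derivation:
Hunk 1: at line 3 remove [utrd,lqxm] add [cpic,ujmpd] -> 8 lines: tcxm gjz lzqw lbut cpic ujmpd liffk yclaz
Hunk 2: at line 3 remove [lbut,cpic] add [iocb,axqro,zkew] -> 9 lines: tcxm gjz lzqw iocb axqro zkew ujmpd liffk yclaz
Hunk 3: at line 2 remove [iocb,axqro,zkew] add [bghil,top] -> 8 lines: tcxm gjz lzqw bghil top ujmpd liffk yclaz
Hunk 4: at line 3 remove [bghil,top,ujmpd] add [paxhd,axm] -> 7 lines: tcxm gjz lzqw paxhd axm liffk yclaz
Hunk 5: at line 2 remove [paxhd] add [fgcu,uraq] -> 8 lines: tcxm gjz lzqw fgcu uraq axm liffk yclaz
Final line 8: yclaz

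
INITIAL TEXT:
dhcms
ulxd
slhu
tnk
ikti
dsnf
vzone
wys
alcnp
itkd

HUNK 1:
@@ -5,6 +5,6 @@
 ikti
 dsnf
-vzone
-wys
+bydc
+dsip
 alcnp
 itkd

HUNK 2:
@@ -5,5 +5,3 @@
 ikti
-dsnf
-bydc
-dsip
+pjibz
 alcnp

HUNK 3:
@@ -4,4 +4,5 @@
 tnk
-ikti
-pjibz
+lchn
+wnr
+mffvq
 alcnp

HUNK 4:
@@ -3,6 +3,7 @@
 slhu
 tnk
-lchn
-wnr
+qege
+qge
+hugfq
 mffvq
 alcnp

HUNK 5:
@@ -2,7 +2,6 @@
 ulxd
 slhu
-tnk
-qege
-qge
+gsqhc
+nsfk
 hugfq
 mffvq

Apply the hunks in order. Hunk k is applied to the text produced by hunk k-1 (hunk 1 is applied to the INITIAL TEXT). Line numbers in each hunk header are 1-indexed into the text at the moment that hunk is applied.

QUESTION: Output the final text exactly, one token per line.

Hunk 1: at line 5 remove [vzone,wys] add [bydc,dsip] -> 10 lines: dhcms ulxd slhu tnk ikti dsnf bydc dsip alcnp itkd
Hunk 2: at line 5 remove [dsnf,bydc,dsip] add [pjibz] -> 8 lines: dhcms ulxd slhu tnk ikti pjibz alcnp itkd
Hunk 3: at line 4 remove [ikti,pjibz] add [lchn,wnr,mffvq] -> 9 lines: dhcms ulxd slhu tnk lchn wnr mffvq alcnp itkd
Hunk 4: at line 3 remove [lchn,wnr] add [qege,qge,hugfq] -> 10 lines: dhcms ulxd slhu tnk qege qge hugfq mffvq alcnp itkd
Hunk 5: at line 2 remove [tnk,qege,qge] add [gsqhc,nsfk] -> 9 lines: dhcms ulxd slhu gsqhc nsfk hugfq mffvq alcnp itkd

Answer: dhcms
ulxd
slhu
gsqhc
nsfk
hugfq
mffvq
alcnp
itkd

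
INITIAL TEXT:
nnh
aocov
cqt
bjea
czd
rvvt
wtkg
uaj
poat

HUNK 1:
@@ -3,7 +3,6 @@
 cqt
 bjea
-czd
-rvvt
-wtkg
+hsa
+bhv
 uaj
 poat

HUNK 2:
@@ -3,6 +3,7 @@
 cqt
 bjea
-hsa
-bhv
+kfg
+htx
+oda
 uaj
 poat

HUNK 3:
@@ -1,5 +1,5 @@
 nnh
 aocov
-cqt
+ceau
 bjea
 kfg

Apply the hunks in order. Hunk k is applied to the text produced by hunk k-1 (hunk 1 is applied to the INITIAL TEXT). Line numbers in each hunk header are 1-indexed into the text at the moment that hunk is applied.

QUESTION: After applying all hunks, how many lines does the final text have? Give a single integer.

Answer: 9

Derivation:
Hunk 1: at line 3 remove [czd,rvvt,wtkg] add [hsa,bhv] -> 8 lines: nnh aocov cqt bjea hsa bhv uaj poat
Hunk 2: at line 3 remove [hsa,bhv] add [kfg,htx,oda] -> 9 lines: nnh aocov cqt bjea kfg htx oda uaj poat
Hunk 3: at line 1 remove [cqt] add [ceau] -> 9 lines: nnh aocov ceau bjea kfg htx oda uaj poat
Final line count: 9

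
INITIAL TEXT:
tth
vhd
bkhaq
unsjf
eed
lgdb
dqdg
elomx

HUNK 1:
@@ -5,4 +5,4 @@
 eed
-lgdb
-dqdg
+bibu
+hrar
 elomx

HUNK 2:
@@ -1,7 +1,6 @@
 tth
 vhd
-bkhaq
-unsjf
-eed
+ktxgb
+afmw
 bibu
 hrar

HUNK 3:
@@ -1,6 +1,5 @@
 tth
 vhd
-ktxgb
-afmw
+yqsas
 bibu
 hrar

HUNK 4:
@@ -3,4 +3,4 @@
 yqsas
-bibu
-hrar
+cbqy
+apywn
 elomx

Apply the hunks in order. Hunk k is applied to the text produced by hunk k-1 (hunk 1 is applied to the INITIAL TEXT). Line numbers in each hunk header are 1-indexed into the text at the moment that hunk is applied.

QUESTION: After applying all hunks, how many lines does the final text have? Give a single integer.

Answer: 6

Derivation:
Hunk 1: at line 5 remove [lgdb,dqdg] add [bibu,hrar] -> 8 lines: tth vhd bkhaq unsjf eed bibu hrar elomx
Hunk 2: at line 1 remove [bkhaq,unsjf,eed] add [ktxgb,afmw] -> 7 lines: tth vhd ktxgb afmw bibu hrar elomx
Hunk 3: at line 1 remove [ktxgb,afmw] add [yqsas] -> 6 lines: tth vhd yqsas bibu hrar elomx
Hunk 4: at line 3 remove [bibu,hrar] add [cbqy,apywn] -> 6 lines: tth vhd yqsas cbqy apywn elomx
Final line count: 6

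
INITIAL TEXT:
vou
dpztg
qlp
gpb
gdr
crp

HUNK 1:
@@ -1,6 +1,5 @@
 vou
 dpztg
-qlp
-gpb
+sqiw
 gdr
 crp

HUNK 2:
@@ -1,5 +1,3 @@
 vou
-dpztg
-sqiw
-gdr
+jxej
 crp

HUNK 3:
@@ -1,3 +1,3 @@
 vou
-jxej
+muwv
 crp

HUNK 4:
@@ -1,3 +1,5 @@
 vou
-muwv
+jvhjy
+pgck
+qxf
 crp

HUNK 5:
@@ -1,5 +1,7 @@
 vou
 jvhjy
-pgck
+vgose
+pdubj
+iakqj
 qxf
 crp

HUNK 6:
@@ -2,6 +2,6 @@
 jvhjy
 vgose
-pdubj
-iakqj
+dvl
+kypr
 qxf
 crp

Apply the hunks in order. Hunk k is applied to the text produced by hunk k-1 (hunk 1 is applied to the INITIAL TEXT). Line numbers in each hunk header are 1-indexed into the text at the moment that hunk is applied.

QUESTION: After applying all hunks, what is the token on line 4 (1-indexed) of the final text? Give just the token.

Answer: dvl

Derivation:
Hunk 1: at line 1 remove [qlp,gpb] add [sqiw] -> 5 lines: vou dpztg sqiw gdr crp
Hunk 2: at line 1 remove [dpztg,sqiw,gdr] add [jxej] -> 3 lines: vou jxej crp
Hunk 3: at line 1 remove [jxej] add [muwv] -> 3 lines: vou muwv crp
Hunk 4: at line 1 remove [muwv] add [jvhjy,pgck,qxf] -> 5 lines: vou jvhjy pgck qxf crp
Hunk 5: at line 1 remove [pgck] add [vgose,pdubj,iakqj] -> 7 lines: vou jvhjy vgose pdubj iakqj qxf crp
Hunk 6: at line 2 remove [pdubj,iakqj] add [dvl,kypr] -> 7 lines: vou jvhjy vgose dvl kypr qxf crp
Final line 4: dvl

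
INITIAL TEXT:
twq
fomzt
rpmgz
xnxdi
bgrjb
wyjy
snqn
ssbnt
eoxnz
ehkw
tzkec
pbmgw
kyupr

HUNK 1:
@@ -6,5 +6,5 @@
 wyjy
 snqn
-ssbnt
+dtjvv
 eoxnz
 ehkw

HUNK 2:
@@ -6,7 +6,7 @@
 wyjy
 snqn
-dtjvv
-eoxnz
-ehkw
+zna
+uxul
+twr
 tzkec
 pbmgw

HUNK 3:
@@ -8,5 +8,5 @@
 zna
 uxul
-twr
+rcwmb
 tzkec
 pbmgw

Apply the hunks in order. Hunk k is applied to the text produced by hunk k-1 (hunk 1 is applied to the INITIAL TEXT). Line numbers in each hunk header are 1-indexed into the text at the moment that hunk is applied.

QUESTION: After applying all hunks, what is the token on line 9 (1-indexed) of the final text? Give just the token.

Hunk 1: at line 6 remove [ssbnt] add [dtjvv] -> 13 lines: twq fomzt rpmgz xnxdi bgrjb wyjy snqn dtjvv eoxnz ehkw tzkec pbmgw kyupr
Hunk 2: at line 6 remove [dtjvv,eoxnz,ehkw] add [zna,uxul,twr] -> 13 lines: twq fomzt rpmgz xnxdi bgrjb wyjy snqn zna uxul twr tzkec pbmgw kyupr
Hunk 3: at line 8 remove [twr] add [rcwmb] -> 13 lines: twq fomzt rpmgz xnxdi bgrjb wyjy snqn zna uxul rcwmb tzkec pbmgw kyupr
Final line 9: uxul

Answer: uxul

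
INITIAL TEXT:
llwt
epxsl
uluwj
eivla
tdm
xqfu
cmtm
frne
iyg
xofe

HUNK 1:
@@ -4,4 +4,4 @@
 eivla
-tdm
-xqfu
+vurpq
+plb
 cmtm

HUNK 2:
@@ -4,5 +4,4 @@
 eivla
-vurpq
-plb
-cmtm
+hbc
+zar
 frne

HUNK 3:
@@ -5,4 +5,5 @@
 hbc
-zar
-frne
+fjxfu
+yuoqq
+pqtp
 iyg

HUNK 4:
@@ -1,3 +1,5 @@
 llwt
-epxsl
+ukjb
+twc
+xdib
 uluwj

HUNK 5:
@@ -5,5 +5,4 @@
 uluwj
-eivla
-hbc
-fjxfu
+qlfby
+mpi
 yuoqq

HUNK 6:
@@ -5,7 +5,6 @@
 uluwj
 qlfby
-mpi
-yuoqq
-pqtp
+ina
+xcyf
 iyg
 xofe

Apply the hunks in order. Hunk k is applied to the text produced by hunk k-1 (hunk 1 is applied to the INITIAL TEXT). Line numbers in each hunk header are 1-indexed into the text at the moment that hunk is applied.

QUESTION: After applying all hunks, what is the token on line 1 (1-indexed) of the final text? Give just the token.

Answer: llwt

Derivation:
Hunk 1: at line 4 remove [tdm,xqfu] add [vurpq,plb] -> 10 lines: llwt epxsl uluwj eivla vurpq plb cmtm frne iyg xofe
Hunk 2: at line 4 remove [vurpq,plb,cmtm] add [hbc,zar] -> 9 lines: llwt epxsl uluwj eivla hbc zar frne iyg xofe
Hunk 3: at line 5 remove [zar,frne] add [fjxfu,yuoqq,pqtp] -> 10 lines: llwt epxsl uluwj eivla hbc fjxfu yuoqq pqtp iyg xofe
Hunk 4: at line 1 remove [epxsl] add [ukjb,twc,xdib] -> 12 lines: llwt ukjb twc xdib uluwj eivla hbc fjxfu yuoqq pqtp iyg xofe
Hunk 5: at line 5 remove [eivla,hbc,fjxfu] add [qlfby,mpi] -> 11 lines: llwt ukjb twc xdib uluwj qlfby mpi yuoqq pqtp iyg xofe
Hunk 6: at line 5 remove [mpi,yuoqq,pqtp] add [ina,xcyf] -> 10 lines: llwt ukjb twc xdib uluwj qlfby ina xcyf iyg xofe
Final line 1: llwt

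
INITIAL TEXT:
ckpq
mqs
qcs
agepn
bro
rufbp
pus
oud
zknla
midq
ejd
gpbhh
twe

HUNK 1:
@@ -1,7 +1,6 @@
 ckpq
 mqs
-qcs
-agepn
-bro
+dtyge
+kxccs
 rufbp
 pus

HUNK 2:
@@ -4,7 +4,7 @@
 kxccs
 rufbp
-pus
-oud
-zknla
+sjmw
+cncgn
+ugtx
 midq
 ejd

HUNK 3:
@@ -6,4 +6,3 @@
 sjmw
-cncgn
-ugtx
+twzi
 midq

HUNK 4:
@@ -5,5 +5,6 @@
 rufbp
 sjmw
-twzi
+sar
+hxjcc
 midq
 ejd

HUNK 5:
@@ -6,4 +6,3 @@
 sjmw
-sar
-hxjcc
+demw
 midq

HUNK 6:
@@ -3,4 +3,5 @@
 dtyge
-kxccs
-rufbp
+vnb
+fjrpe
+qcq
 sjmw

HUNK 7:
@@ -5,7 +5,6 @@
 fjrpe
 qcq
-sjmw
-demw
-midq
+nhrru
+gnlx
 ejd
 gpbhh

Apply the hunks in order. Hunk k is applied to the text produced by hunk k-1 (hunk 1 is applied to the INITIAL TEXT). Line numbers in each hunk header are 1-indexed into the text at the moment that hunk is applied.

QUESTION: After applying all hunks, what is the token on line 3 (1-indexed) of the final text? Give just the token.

Hunk 1: at line 1 remove [qcs,agepn,bro] add [dtyge,kxccs] -> 12 lines: ckpq mqs dtyge kxccs rufbp pus oud zknla midq ejd gpbhh twe
Hunk 2: at line 4 remove [pus,oud,zknla] add [sjmw,cncgn,ugtx] -> 12 lines: ckpq mqs dtyge kxccs rufbp sjmw cncgn ugtx midq ejd gpbhh twe
Hunk 3: at line 6 remove [cncgn,ugtx] add [twzi] -> 11 lines: ckpq mqs dtyge kxccs rufbp sjmw twzi midq ejd gpbhh twe
Hunk 4: at line 5 remove [twzi] add [sar,hxjcc] -> 12 lines: ckpq mqs dtyge kxccs rufbp sjmw sar hxjcc midq ejd gpbhh twe
Hunk 5: at line 6 remove [sar,hxjcc] add [demw] -> 11 lines: ckpq mqs dtyge kxccs rufbp sjmw demw midq ejd gpbhh twe
Hunk 6: at line 3 remove [kxccs,rufbp] add [vnb,fjrpe,qcq] -> 12 lines: ckpq mqs dtyge vnb fjrpe qcq sjmw demw midq ejd gpbhh twe
Hunk 7: at line 5 remove [sjmw,demw,midq] add [nhrru,gnlx] -> 11 lines: ckpq mqs dtyge vnb fjrpe qcq nhrru gnlx ejd gpbhh twe
Final line 3: dtyge

Answer: dtyge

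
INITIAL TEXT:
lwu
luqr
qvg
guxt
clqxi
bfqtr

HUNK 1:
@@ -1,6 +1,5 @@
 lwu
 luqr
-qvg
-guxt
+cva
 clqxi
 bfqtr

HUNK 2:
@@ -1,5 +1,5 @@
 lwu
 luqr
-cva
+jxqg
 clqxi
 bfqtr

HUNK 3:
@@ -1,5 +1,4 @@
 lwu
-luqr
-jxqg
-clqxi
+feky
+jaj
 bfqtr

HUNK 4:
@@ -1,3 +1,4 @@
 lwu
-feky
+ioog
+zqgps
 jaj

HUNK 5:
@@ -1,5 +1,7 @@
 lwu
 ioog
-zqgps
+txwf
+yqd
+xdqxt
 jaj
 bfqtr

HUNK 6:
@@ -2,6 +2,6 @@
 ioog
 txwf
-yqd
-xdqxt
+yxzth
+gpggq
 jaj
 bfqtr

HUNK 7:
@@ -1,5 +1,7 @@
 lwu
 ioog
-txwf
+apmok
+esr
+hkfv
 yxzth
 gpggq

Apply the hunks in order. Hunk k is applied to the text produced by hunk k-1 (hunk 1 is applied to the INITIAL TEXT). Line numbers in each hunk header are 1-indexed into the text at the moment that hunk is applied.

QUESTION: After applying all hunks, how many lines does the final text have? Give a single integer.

Hunk 1: at line 1 remove [qvg,guxt] add [cva] -> 5 lines: lwu luqr cva clqxi bfqtr
Hunk 2: at line 1 remove [cva] add [jxqg] -> 5 lines: lwu luqr jxqg clqxi bfqtr
Hunk 3: at line 1 remove [luqr,jxqg,clqxi] add [feky,jaj] -> 4 lines: lwu feky jaj bfqtr
Hunk 4: at line 1 remove [feky] add [ioog,zqgps] -> 5 lines: lwu ioog zqgps jaj bfqtr
Hunk 5: at line 1 remove [zqgps] add [txwf,yqd,xdqxt] -> 7 lines: lwu ioog txwf yqd xdqxt jaj bfqtr
Hunk 6: at line 2 remove [yqd,xdqxt] add [yxzth,gpggq] -> 7 lines: lwu ioog txwf yxzth gpggq jaj bfqtr
Hunk 7: at line 1 remove [txwf] add [apmok,esr,hkfv] -> 9 lines: lwu ioog apmok esr hkfv yxzth gpggq jaj bfqtr
Final line count: 9

Answer: 9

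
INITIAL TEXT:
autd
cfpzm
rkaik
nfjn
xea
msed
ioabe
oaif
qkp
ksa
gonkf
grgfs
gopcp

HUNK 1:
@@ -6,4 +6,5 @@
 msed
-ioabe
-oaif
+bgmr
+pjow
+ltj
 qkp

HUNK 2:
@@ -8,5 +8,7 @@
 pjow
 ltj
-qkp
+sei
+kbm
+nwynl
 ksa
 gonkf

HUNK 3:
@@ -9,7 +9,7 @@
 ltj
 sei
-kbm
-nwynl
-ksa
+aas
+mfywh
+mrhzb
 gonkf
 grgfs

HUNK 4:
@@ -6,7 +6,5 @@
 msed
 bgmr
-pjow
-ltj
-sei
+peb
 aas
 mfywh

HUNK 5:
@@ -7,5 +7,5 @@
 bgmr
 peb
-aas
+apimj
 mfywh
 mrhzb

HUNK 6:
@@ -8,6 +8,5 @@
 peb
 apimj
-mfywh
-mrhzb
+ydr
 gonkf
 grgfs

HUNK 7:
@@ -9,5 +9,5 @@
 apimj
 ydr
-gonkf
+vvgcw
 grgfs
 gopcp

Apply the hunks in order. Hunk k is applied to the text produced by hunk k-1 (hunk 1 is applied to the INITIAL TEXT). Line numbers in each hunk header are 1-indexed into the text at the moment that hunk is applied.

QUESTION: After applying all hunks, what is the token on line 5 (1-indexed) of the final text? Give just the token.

Answer: xea

Derivation:
Hunk 1: at line 6 remove [ioabe,oaif] add [bgmr,pjow,ltj] -> 14 lines: autd cfpzm rkaik nfjn xea msed bgmr pjow ltj qkp ksa gonkf grgfs gopcp
Hunk 2: at line 8 remove [qkp] add [sei,kbm,nwynl] -> 16 lines: autd cfpzm rkaik nfjn xea msed bgmr pjow ltj sei kbm nwynl ksa gonkf grgfs gopcp
Hunk 3: at line 9 remove [kbm,nwynl,ksa] add [aas,mfywh,mrhzb] -> 16 lines: autd cfpzm rkaik nfjn xea msed bgmr pjow ltj sei aas mfywh mrhzb gonkf grgfs gopcp
Hunk 4: at line 6 remove [pjow,ltj,sei] add [peb] -> 14 lines: autd cfpzm rkaik nfjn xea msed bgmr peb aas mfywh mrhzb gonkf grgfs gopcp
Hunk 5: at line 7 remove [aas] add [apimj] -> 14 lines: autd cfpzm rkaik nfjn xea msed bgmr peb apimj mfywh mrhzb gonkf grgfs gopcp
Hunk 6: at line 8 remove [mfywh,mrhzb] add [ydr] -> 13 lines: autd cfpzm rkaik nfjn xea msed bgmr peb apimj ydr gonkf grgfs gopcp
Hunk 7: at line 9 remove [gonkf] add [vvgcw] -> 13 lines: autd cfpzm rkaik nfjn xea msed bgmr peb apimj ydr vvgcw grgfs gopcp
Final line 5: xea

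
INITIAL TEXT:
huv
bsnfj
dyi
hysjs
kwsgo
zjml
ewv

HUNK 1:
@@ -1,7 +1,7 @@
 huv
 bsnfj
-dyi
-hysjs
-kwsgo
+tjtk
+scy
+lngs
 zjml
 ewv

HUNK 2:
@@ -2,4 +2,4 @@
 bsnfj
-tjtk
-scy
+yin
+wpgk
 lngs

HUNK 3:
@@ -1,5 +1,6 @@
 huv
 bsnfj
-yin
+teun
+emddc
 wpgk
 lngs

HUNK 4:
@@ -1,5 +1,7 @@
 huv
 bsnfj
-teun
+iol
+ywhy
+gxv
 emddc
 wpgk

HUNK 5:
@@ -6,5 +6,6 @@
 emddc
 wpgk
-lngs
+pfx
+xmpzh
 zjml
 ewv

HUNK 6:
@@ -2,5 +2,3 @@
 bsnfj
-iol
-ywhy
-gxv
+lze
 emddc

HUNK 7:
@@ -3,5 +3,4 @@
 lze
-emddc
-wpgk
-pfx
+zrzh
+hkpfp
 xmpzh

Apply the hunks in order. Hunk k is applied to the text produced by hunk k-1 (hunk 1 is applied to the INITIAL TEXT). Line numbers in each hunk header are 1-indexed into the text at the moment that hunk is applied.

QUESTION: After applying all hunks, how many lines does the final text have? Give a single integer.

Hunk 1: at line 1 remove [dyi,hysjs,kwsgo] add [tjtk,scy,lngs] -> 7 lines: huv bsnfj tjtk scy lngs zjml ewv
Hunk 2: at line 2 remove [tjtk,scy] add [yin,wpgk] -> 7 lines: huv bsnfj yin wpgk lngs zjml ewv
Hunk 3: at line 1 remove [yin] add [teun,emddc] -> 8 lines: huv bsnfj teun emddc wpgk lngs zjml ewv
Hunk 4: at line 1 remove [teun] add [iol,ywhy,gxv] -> 10 lines: huv bsnfj iol ywhy gxv emddc wpgk lngs zjml ewv
Hunk 5: at line 6 remove [lngs] add [pfx,xmpzh] -> 11 lines: huv bsnfj iol ywhy gxv emddc wpgk pfx xmpzh zjml ewv
Hunk 6: at line 2 remove [iol,ywhy,gxv] add [lze] -> 9 lines: huv bsnfj lze emddc wpgk pfx xmpzh zjml ewv
Hunk 7: at line 3 remove [emddc,wpgk,pfx] add [zrzh,hkpfp] -> 8 lines: huv bsnfj lze zrzh hkpfp xmpzh zjml ewv
Final line count: 8

Answer: 8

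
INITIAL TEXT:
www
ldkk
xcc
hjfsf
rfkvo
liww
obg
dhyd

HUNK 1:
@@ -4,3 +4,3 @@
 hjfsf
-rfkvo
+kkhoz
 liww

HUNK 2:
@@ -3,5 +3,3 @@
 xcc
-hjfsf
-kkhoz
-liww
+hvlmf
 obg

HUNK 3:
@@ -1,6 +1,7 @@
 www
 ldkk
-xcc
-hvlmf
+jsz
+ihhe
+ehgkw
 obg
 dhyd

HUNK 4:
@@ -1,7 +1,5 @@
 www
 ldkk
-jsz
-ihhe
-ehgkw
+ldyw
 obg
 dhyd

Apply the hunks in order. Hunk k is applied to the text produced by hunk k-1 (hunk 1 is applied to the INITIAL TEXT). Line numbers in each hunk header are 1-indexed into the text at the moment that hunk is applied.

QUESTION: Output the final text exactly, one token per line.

Answer: www
ldkk
ldyw
obg
dhyd

Derivation:
Hunk 1: at line 4 remove [rfkvo] add [kkhoz] -> 8 lines: www ldkk xcc hjfsf kkhoz liww obg dhyd
Hunk 2: at line 3 remove [hjfsf,kkhoz,liww] add [hvlmf] -> 6 lines: www ldkk xcc hvlmf obg dhyd
Hunk 3: at line 1 remove [xcc,hvlmf] add [jsz,ihhe,ehgkw] -> 7 lines: www ldkk jsz ihhe ehgkw obg dhyd
Hunk 4: at line 1 remove [jsz,ihhe,ehgkw] add [ldyw] -> 5 lines: www ldkk ldyw obg dhyd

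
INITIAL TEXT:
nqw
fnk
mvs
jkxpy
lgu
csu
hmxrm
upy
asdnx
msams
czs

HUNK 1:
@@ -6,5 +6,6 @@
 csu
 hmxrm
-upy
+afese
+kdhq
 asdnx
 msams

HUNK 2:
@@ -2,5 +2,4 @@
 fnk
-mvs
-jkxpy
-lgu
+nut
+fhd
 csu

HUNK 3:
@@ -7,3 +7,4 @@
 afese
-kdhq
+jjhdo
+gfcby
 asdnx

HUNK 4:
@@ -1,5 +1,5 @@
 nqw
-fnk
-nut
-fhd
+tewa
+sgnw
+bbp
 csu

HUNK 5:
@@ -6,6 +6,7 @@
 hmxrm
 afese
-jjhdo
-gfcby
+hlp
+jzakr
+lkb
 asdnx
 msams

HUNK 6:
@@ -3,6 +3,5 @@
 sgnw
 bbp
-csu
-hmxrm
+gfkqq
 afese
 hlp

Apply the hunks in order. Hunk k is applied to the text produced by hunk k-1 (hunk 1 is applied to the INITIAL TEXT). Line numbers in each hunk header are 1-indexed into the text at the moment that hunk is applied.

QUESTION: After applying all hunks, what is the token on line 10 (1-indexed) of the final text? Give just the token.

Hunk 1: at line 6 remove [upy] add [afese,kdhq] -> 12 lines: nqw fnk mvs jkxpy lgu csu hmxrm afese kdhq asdnx msams czs
Hunk 2: at line 2 remove [mvs,jkxpy,lgu] add [nut,fhd] -> 11 lines: nqw fnk nut fhd csu hmxrm afese kdhq asdnx msams czs
Hunk 3: at line 7 remove [kdhq] add [jjhdo,gfcby] -> 12 lines: nqw fnk nut fhd csu hmxrm afese jjhdo gfcby asdnx msams czs
Hunk 4: at line 1 remove [fnk,nut,fhd] add [tewa,sgnw,bbp] -> 12 lines: nqw tewa sgnw bbp csu hmxrm afese jjhdo gfcby asdnx msams czs
Hunk 5: at line 6 remove [jjhdo,gfcby] add [hlp,jzakr,lkb] -> 13 lines: nqw tewa sgnw bbp csu hmxrm afese hlp jzakr lkb asdnx msams czs
Hunk 6: at line 3 remove [csu,hmxrm] add [gfkqq] -> 12 lines: nqw tewa sgnw bbp gfkqq afese hlp jzakr lkb asdnx msams czs
Final line 10: asdnx

Answer: asdnx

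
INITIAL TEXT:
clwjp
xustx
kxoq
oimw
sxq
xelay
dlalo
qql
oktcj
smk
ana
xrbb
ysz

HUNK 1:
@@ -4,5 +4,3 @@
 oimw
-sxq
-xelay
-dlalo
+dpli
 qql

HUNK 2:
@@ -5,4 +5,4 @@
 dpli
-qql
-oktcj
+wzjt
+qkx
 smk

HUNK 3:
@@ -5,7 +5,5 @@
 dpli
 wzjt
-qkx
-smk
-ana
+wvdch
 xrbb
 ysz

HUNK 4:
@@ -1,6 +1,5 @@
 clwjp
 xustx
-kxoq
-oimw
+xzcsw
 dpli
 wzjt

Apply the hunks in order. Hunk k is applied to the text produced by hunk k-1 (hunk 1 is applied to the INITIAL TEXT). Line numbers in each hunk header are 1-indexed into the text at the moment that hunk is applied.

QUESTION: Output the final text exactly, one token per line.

Hunk 1: at line 4 remove [sxq,xelay,dlalo] add [dpli] -> 11 lines: clwjp xustx kxoq oimw dpli qql oktcj smk ana xrbb ysz
Hunk 2: at line 5 remove [qql,oktcj] add [wzjt,qkx] -> 11 lines: clwjp xustx kxoq oimw dpli wzjt qkx smk ana xrbb ysz
Hunk 3: at line 5 remove [qkx,smk,ana] add [wvdch] -> 9 lines: clwjp xustx kxoq oimw dpli wzjt wvdch xrbb ysz
Hunk 4: at line 1 remove [kxoq,oimw] add [xzcsw] -> 8 lines: clwjp xustx xzcsw dpli wzjt wvdch xrbb ysz

Answer: clwjp
xustx
xzcsw
dpli
wzjt
wvdch
xrbb
ysz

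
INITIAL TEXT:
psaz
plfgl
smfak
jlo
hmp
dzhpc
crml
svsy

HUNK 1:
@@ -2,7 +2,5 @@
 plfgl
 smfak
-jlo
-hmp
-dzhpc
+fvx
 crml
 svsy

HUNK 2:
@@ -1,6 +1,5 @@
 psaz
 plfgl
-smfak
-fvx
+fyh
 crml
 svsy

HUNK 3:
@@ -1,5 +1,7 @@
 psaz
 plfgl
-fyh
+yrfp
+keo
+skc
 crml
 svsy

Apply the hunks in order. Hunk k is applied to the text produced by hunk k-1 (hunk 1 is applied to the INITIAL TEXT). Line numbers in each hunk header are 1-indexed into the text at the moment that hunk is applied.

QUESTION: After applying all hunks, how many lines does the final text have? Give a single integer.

Answer: 7

Derivation:
Hunk 1: at line 2 remove [jlo,hmp,dzhpc] add [fvx] -> 6 lines: psaz plfgl smfak fvx crml svsy
Hunk 2: at line 1 remove [smfak,fvx] add [fyh] -> 5 lines: psaz plfgl fyh crml svsy
Hunk 3: at line 1 remove [fyh] add [yrfp,keo,skc] -> 7 lines: psaz plfgl yrfp keo skc crml svsy
Final line count: 7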